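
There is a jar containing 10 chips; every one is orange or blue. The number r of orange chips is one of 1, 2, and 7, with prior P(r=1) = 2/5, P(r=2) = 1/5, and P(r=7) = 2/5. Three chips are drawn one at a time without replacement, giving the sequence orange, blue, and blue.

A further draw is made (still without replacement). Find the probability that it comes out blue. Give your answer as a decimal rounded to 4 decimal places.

0.7412

Compute the likelihood of the observed sequence for each case: P(data | r = 1) = (1/10)(9/9)(8/8) = 1/10; P(data | r = 2) = (2/10)(8/9)(7/8) = 7/45; P(data | r = 7) = (7/10)(3/9)(2/8) = 7/120.
Weighting by the prior gives 2/5 · 1/10 = 1/25, 1/5 · 7/45 = 7/225, 2/5 · 7/120 = 7/300; summing to 17/180.
Normalising, the posterior is P(r = 1 | data) = 36/85, P(r = 2 | data) = 28/85, P(r = 7 | data) = 21/85.
The predictive probability is P(blue next | data) = (1)(36/85) + (6/7)(28/85) + (1/7)(21/85) = 63/85.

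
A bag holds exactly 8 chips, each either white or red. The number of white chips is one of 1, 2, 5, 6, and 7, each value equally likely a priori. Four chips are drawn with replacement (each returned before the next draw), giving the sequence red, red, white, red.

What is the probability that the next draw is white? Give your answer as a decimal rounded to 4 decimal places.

0.2874

Under each hypothesis, the probability of the observed sequence is: P(data | r = 1) = (7/8)(7/8)(1/8)(7/8) = 0.08374; P(data | r = 2) = (6/8)(6/8)(2/8)(6/8) = 0.10547; P(data | r = 5) = (3/8)(3/8)(5/8)(3/8) = 0.032959; P(data | r = 6) = (2/8)(2/8)(6/8)(2/8) = 0.011719; P(data | r = 7) = (1/8)(1/8)(7/8)(1/8) = 0.001709.
Multiplying each by its prior: 1/5 · 0.08374 = 0.016748, 1/5 · 0.10547 = 0.021094, 1/5 · 0.032959 = 0.0065918, 1/5 · 0.011719 = 0.0023437, 1/5 · 0.001709 = 0.0003418; these sum to 0.047119.
The posterior is then P(r = 1 | data) = 0.35544, P(r = 2 | data) = 0.44767, P(r = 5 | data) = 0.1399, P(r = 6 | data) = 0.049741, P(r = 7 | data) = 0.0072539.
Averaging over the posterior, P(white next | data) = (1/8)(0.35544) + (1/4)(0.44767) + (5/8)(0.1399) + (3/4)(0.049741) + (7/8)(0.0072539) = 0.28744.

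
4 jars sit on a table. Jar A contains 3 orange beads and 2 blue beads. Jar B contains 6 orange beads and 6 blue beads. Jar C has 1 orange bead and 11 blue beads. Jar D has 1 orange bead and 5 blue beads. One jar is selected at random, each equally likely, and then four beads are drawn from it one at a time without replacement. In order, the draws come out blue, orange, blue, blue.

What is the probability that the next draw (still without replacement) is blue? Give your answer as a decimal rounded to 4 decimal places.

0.8780

The likelihood of the observed sequence under each hypothesis: P(data | jar A) = (2/5)(3/4)(1/3)(0/2) = 0; P(data | jar B) = (6/12)(6/11)(5/10)(4/9) = 2/33; P(data | jar C) = (11/12)(1/11)(10/10)(9/9) = 1/12; P(data | jar D) = (5/6)(1/5)(4/4)(3/3) = 1/6.
Multiplying each by its prior: 1/4 · 0 = 0, 1/4 · 2/33 = 1/66, 1/4 · 1/12 = 1/48, 1/4 · 1/6 = 1/24; these sum to 41/528.
Normalising, the posterior is P(jar A | data) = 0, P(jar B | data) = 8/41, P(jar C | data) = 11/41, P(jar D | data) = 22/41.
Averaging over the posterior, P(blue next | data) = (3/8)(8/41) + (1)(11/41) + (1)(22/41) = 36/41.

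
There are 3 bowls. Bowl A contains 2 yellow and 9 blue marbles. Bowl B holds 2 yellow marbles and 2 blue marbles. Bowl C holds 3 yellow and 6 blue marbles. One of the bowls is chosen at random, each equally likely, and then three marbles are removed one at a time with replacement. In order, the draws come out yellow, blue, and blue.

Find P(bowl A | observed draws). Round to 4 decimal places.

0.3082

Compute the likelihood of the observed sequence for each case: P(data | bowl A) = (2/11)(9/11)(9/11) = 0.12171; P(data | bowl B) = (2/4)(2/4)(2/4) = 0.125; P(data | bowl C) = (3/9)(6/9)(6/9) = 0.14815.
The prior-weighted likelihoods are 1/3 · 0.12171 = 0.040571, 1/3 · 0.125 = 0.041667, 1/3 · 0.14815 = 0.049383; summing to 0.13162.
By Bayes' rule, P(bowl A | data) = (0.040571) / (0.13162) = 0.30824.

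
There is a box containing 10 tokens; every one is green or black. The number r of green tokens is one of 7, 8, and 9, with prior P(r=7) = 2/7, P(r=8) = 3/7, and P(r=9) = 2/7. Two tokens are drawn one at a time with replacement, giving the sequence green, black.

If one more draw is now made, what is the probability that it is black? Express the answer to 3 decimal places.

0.222

Under each hypothesis, the probability of the observed sequence is: P(data | r = 7) = (7/10)(3/10) = 21/100; P(data | r = 8) = (8/10)(2/10) = 4/25; P(data | r = 9) = (9/10)(1/10) = 9/100.
Multiplying each by its prior: 2/7 · 21/100 = 3/50, 3/7 · 4/25 = 12/175, 2/7 · 9/100 = 9/350; with total 27/175.
The posterior is then P(r = 7 | data) = 7/18, P(r = 8 | data) = 4/9, P(r = 9 | data) = 1/6.
Averaging over the posterior, P(black next | data) = (3/10)(7/18) + (1/5)(4/9) + (1/10)(1/6) = 2/9.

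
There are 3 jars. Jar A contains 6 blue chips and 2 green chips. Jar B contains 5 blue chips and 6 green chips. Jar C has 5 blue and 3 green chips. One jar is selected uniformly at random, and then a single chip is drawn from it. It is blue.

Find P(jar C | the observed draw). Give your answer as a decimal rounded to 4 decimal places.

Compute the likelihood of this draw for each case: P(data | jar A) = (6/8) = 3/4; P(data | jar B) = (5/11) = 5/11; P(data | jar C) = (5/8) = 5/8.
Multiplying each by its prior: 1/3 · 3/4 = 1/4, 1/3 · 5/11 = 5/33, 1/3 · 5/8 = 5/24; these sum to 161/264.
Hence P(jar C | data) = (5/24) / (161/264) = 55/161.

0.3416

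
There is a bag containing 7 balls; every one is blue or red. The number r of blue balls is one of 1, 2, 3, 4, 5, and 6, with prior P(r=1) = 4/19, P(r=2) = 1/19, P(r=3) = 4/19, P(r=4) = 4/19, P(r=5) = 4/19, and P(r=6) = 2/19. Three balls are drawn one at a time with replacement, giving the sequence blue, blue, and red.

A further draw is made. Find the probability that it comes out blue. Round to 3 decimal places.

0.591

For each hypothesis, P(data | H) works out to: P(data | r = 1) = (1/7)(1/7)(6/7) = 0.017493; P(data | r = 2) = (2/7)(2/7)(5/7) = 0.058309; P(data | r = 3) = (3/7)(3/7)(4/7) = 0.10496; P(data | r = 4) = (4/7)(4/7)(3/7) = 0.13994; P(data | r = 5) = (5/7)(5/7)(2/7) = 0.14577; P(data | r = 6) = (6/7)(6/7)(1/7) = 0.10496.
The prior-weighted likelihoods are 4/19 · 0.017493 = 0.0036827, 1/19 · 0.058309 = 0.0030689, 4/19 · 0.10496 = 0.022096, 4/19 · 0.13994 = 0.029461, 4/19 · 0.14577 = 0.030689, 2/19 · 0.10496 = 0.011048; with total 0.10005.
Dividing through by the total gives posterior P(r = 1 | data) = 0.03681, P(r = 2 | data) = 0.030675, P(r = 3 | data) = 0.22086, P(r = 4 | data) = 0.29448, P(r = 5 | data) = 0.30675, P(r = 6 | data) = 0.11043.
Averaging over the posterior, P(blue next | data) = (1/7)(0.03681) + (2/7)(0.030675) + (3/7)(0.22086) + (4/7)(0.29448) + (5/7)(0.30675) + (6/7)(0.11043) = 0.59071.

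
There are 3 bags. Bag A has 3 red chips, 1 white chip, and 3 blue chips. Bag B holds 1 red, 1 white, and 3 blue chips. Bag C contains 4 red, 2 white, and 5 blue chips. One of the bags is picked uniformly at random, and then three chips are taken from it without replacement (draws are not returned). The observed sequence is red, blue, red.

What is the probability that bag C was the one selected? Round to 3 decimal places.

0.414

Under each hypothesis, the probability of the observed sequence is: P(data | bag A) = (3/7)(3/6)(2/5) = 0.085714; P(data | bag B) = (1/5)(3/4)(0/3) = 0; P(data | bag C) = (4/11)(5/10)(3/9) = 0.060606.
Weighting by the prior gives 1/3 · 0.085714 = 0.028571, 1/3 · 0 = 0, 1/3 · 0.060606 = 0.020202; with total 0.048773.
Therefore the posterior P(bag C | data) = (0.020202) / (0.048773) = 0.4142.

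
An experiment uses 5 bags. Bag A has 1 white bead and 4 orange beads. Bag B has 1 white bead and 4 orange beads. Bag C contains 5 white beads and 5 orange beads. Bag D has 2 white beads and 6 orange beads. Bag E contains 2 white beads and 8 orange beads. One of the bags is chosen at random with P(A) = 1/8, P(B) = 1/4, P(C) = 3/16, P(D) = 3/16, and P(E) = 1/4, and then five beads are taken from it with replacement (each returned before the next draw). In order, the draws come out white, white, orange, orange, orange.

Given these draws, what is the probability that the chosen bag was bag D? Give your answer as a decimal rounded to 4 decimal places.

0.2095

Under each hypothesis, the probability of the observed sequence is: P(data | bag A) = (1/5)(1/5)(4/5)(4/5)(4/5) = 0.02048; P(data | bag B) = (1/5)(1/5)(4/5)(4/5)(4/5) = 0.02048; P(data | bag C) = (5/10)(5/10)(5/10)(5/10)(5/10) = 0.03125; P(data | bag D) = (2/8)(2/8)(6/8)(6/8)(6/8) = 0.026367; P(data | bag E) = (2/10)(2/10)(8/10)(8/10)(8/10) = 0.02048.
Weighting by the prior gives 1/8 · 0.02048 = 0.00256, 1/4 · 0.02048 = 0.00512, 3/16 · 0.03125 = 0.0058594, 3/16 · 0.026367 = 0.0049438, 1/4 · 0.02048 = 0.00512; with total 0.023603.
So P(bag D | data) = (0.0049438) / (0.023603) = 0.20946.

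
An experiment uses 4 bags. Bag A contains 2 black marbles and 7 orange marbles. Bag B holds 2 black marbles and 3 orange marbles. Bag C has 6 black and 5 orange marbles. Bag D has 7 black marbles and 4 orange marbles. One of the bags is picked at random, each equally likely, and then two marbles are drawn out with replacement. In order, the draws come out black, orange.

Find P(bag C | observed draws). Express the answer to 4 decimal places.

Under each hypothesis, the probability of the observed sequence is: P(data | bag A) = (2/9)(7/9) = 0.17284; P(data | bag B) = (2/5)(3/5) = 0.24; P(data | bag C) = (6/11)(5/11) = 0.24793; P(data | bag D) = (7/11)(4/11) = 0.2314.
The prior-weighted likelihoods are 1/4 · 0.17284 = 0.04321, 1/4 · 0.24 = 0.06, 1/4 · 0.24793 = 0.061983, 1/4 · 0.2314 = 0.057851; with total 0.22304.
By Bayes' rule, P(bag C | data) = (0.061983) / (0.22304) = 0.2779.

0.2779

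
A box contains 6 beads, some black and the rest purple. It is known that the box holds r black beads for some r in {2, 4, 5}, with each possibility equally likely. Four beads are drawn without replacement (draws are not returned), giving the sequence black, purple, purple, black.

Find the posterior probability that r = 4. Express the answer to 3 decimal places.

For each hypothesis, P(data | H) works out to: P(data | r = 2) = (2/6)(4/5)(3/4)(1/3) = 1/15; P(data | r = 4) = (4/6)(2/5)(1/4)(3/3) = 1/15; P(data | r = 5) = (5/6)(1/5)(0/4) = 0.
Multiplying each by its prior: 1/3 · 1/15 = 1/45, 1/3 · 1/15 = 1/45, 1/3 · 0 = 0; these sum to 2/45.
Hence P(r = 4 | data) = (1/45) / (2/45) = 1/2.

0.500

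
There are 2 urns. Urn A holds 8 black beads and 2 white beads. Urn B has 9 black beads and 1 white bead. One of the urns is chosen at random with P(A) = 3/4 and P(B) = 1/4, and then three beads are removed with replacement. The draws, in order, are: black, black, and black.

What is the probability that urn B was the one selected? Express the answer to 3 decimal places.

0.322

The likelihood of the observed sequence under each hypothesis: P(data | urn A) = (8/10)(8/10)(8/10) = 0.512; P(data | urn B) = (9/10)(9/10)(9/10) = 0.729.
The prior-weighted likelihoods are 3/4 · 0.512 = 0.384, 1/4 · 0.729 = 0.18225; these sum to 0.56625.
So P(urn B | data) = (0.18225) / (0.56625) = 0.32185.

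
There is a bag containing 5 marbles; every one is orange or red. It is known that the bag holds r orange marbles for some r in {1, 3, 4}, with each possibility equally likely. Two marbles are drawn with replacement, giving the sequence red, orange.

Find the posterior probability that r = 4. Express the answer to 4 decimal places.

0.2857

Compute the likelihood of the observed sequence for each case: P(data | r = 1) = (4/5)(1/5) = 4/25; P(data | r = 3) = (2/5)(3/5) = 6/25; P(data | r = 4) = (1/5)(4/5) = 4/25.
The prior-weighted likelihoods are 1/3 · 4/25 = 4/75, 1/3 · 6/25 = 2/25, 1/3 · 4/25 = 4/75; summing to 14/75.
So P(r = 4 | data) = (4/75) / (14/75) = 2/7.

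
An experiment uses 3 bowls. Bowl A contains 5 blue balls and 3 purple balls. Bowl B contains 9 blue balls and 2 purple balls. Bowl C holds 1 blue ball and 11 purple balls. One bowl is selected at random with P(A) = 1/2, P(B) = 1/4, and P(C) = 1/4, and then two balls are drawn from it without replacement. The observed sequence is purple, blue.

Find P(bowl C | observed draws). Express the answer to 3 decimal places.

For each hypothesis, P(data | H) works out to: P(data | bowl A) = (3/8)(5/7) = 0.26786; P(data | bowl B) = (2/11)(9/10) = 0.16364; P(data | bowl C) = (11/12)(1/11) = 0.083333.
Multiplying each by its prior: 1/2 · 0.26786 = 0.13393, 1/4 · 0.16364 = 0.040909, 1/4 · 0.083333 = 0.020833; summing to 0.19567.
Hence P(bowl C | data) = (0.020833) / (0.19567) = 0.10647.

0.106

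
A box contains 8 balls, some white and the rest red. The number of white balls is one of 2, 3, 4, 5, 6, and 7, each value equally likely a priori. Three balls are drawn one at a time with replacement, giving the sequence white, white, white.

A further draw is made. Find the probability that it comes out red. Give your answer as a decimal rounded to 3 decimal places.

Compute the likelihood of the observed sequence for each case: P(data | r = 2) = (2/8)(2/8)(2/8) = 0.015625; P(data | r = 3) = (3/8)(3/8)(3/8) = 0.052734; P(data | r = 4) = (4/8)(4/8)(4/8) = 0.125; P(data | r = 5) = (5/8)(5/8)(5/8) = 0.24414; P(data | r = 6) = (6/8)(6/8)(6/8) = 0.42188; P(data | r = 7) = (7/8)(7/8)(7/8) = 0.66992.
Weighting by the prior gives 1/6 · 0.015625 = 0.0026042, 1/6 · 0.052734 = 0.0087891, 1/6 · 0.125 = 0.020833, 1/6 · 0.24414 = 0.04069, 1/6 · 0.42188 = 0.070312, 1/6 · 0.66992 = 0.11165; summing to 0.25488.
The posterior is then P(r = 2 | data) = 0.010217, P(r = 3 | data) = 0.034483, P(r = 4 | data) = 0.081737, P(r = 5 | data) = 0.15964, P(r = 6 | data) = 0.27586, P(r = 7 | data) = 0.43806.
So P(red next | data) = Σ P(red next | H) P(H | data) = (3/4)(0.010217) + (5/8)(0.034483) + (1/2)(0.081737) + (3/8)(0.15964) + (1/4)(0.27586) + (1/8)(0.43806) = 0.25367.

0.254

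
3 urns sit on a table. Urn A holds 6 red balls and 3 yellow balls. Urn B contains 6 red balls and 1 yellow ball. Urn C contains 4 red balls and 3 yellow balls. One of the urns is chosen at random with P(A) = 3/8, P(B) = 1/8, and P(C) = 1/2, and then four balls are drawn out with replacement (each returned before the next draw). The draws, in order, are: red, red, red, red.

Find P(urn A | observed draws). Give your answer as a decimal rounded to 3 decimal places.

0.380

For each hypothesis, P(data | H) works out to: P(data | urn A) = (6/9)(6/9)(6/9)(6/9) = 0.19753; P(data | urn B) = (6/7)(6/7)(6/7)(6/7) = 0.53978; P(data | urn C) = (4/7)(4/7)(4/7)(4/7) = 0.10662.
The prior-weighted likelihoods are 3/8 · 0.19753 = 0.074074, 1/8 · 0.53978 = 0.067472, 1/2 · 0.10662 = 0.053311; with total 0.19486.
By Bayes' rule, P(urn A | data) = (0.074074) / (0.19486) = 0.38015.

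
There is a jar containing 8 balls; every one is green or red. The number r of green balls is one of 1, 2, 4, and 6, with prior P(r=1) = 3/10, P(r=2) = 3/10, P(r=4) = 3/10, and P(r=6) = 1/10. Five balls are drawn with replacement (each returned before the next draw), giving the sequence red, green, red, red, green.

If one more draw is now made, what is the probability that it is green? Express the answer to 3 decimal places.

0.362

The likelihood of the observed sequence under each hypothesis: P(data | r = 1) = (7/8)(1/8)(7/8)(7/8)(1/8) = 0.010468; P(data | r = 2) = (6/8)(2/8)(6/8)(6/8)(2/8) = 0.026367; P(data | r = 4) = (4/8)(4/8)(4/8)(4/8)(4/8) = 0.03125; P(data | r = 6) = (2/8)(6/8)(2/8)(2/8)(6/8) = 0.0087891.
The prior-weighted likelihoods are 3/10 · 0.010468 = 0.0031403, 3/10 · 0.026367 = 0.0079102, 3/10 · 0.03125 = 0.009375, 1/10 · 0.0087891 = 0.00087891; summing to 0.021304.
The posterior is then P(r = 1 | data) = 0.1474, P(r = 2 | data) = 0.37129, P(r = 4 | data) = 0.44005, P(r = 6 | data) = 0.041255.
So P(green next | data) = Σ P(green next | H) P(H | data) = (1/8)(0.1474) + (1/4)(0.37129) + (1/2)(0.44005) + (3/4)(0.041255) = 0.36222.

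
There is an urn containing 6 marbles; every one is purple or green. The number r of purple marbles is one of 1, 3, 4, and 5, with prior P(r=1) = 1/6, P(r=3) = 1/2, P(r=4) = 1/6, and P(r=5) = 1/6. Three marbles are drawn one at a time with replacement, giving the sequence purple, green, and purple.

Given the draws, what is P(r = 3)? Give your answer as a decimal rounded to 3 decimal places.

0.566

Under each hypothesis, the probability of the observed sequence is: P(data | r = 1) = (1/6)(5/6)(1/6) = 0.023148; P(data | r = 3) = (3/6)(3/6)(3/6) = 0.125; P(data | r = 4) = (4/6)(2/6)(4/6) = 0.14815; P(data | r = 5) = (5/6)(1/6)(5/6) = 0.11574.
Multiplying each by its prior: 1/6 · 0.023148 = 0.003858, 1/2 · 0.125 = 0.0625, 1/6 · 0.14815 = 0.024691, 1/6 · 0.11574 = 0.01929; summing to 0.11034.
Therefore the posterior P(r = 3 | data) = (0.0625) / (0.11034) = 0.56643.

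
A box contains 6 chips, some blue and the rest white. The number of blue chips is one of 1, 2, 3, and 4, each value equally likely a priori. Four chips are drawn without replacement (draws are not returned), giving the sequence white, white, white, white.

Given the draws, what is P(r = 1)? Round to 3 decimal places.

For each hypothesis, P(data | H) works out to: P(data | r = 1) = (5/6)(4/5)(3/4)(2/3) = 1/3; P(data | r = 2) = (4/6)(3/5)(2/4)(1/3) = 1/15; P(data | r = 3) = (3/6)(2/5)(1/4)(0/3) = 0; P(data | r = 4) = (2/6)(1/5)(0/4) = 0.
Weighting by the prior gives 1/4 · 1/3 = 1/12, 1/4 · 1/15 = 1/60, 1/4 · 0 = 0, 1/4 · 0 = 0; these sum to 1/10.
By Bayes' rule, P(r = 1 | data) = (1/12) / (1/10) = 5/6.

0.833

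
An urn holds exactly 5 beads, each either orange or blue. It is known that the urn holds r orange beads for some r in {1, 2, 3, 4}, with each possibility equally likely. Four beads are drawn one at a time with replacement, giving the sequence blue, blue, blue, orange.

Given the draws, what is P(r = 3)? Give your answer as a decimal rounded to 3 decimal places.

0.164

Compute the likelihood of the observed sequence for each case: P(data | r = 1) = (4/5)(4/5)(4/5)(1/5) = 0.1024; P(data | r = 2) = (3/5)(3/5)(3/5)(2/5) = 0.0864; P(data | r = 3) = (2/5)(2/5)(2/5)(3/5) = 0.0384; P(data | r = 4) = (1/5)(1/5)(1/5)(4/5) = 0.0064.
Multiplying each by its prior: 1/4 · 0.1024 = 0.0256, 1/4 · 0.0864 = 0.0216, 1/4 · 0.0384 = 0.0096, 1/4 · 0.0064 = 0.0016; with total 0.0584.
Therefore the posterior P(r = 3 | data) = (0.0096) / (0.0584) = 0.16438.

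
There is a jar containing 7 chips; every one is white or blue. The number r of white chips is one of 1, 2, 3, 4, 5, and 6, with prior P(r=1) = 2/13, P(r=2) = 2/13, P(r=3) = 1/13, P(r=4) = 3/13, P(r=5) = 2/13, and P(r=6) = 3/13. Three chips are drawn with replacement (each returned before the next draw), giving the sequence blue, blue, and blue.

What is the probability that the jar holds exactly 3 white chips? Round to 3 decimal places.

0.076

The likelihood of the observed sequence under each hypothesis: P(data | r = 1) = (6/7)(6/7)(6/7) = 0.62974; P(data | r = 2) = (5/7)(5/7)(5/7) = 0.36443; P(data | r = 3) = (4/7)(4/7)(4/7) = 0.18659; P(data | r = 4) = (3/7)(3/7)(3/7) = 0.078717; P(data | r = 5) = (2/7)(2/7)(2/7) = 0.023324; P(data | r = 6) = (1/7)(1/7)(1/7) = 0.0029155.
Weighting by the prior gives 2/13 · 0.62974 = 0.096883, 2/13 · 0.36443 = 0.056066, 1/13 · 0.18659 = 0.014353, 3/13 · 0.078717 = 0.018166, 2/13 · 0.023324 = 0.0035882, 3/13 · 0.0029155 = 0.0006728; these sum to 0.18973.
Hence P(r = 3 | data) = (0.014353) / (0.18973) = 0.07565.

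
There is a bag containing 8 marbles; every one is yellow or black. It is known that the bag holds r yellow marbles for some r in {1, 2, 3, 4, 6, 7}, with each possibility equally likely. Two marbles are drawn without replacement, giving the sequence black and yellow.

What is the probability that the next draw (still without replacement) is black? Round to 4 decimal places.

0.5362

The likelihood of the observed sequence under each hypothesis: P(data | r = 1) = (7/8)(1/7) = 1/8; P(data | r = 2) = (6/8)(2/7) = 3/14; P(data | r = 3) = (5/8)(3/7) = 15/56; P(data | r = 4) = (4/8)(4/7) = 2/7; P(data | r = 6) = (2/8)(6/7) = 3/14; P(data | r = 7) = (1/8)(7/7) = 1/8.
The prior-weighted likelihoods are 1/6 · 1/8 = 1/48, 1/6 · 3/14 = 1/28, 1/6 · 15/56 = 5/112, 1/6 · 2/7 = 1/21, 1/6 · 3/14 = 1/28, 1/6 · 1/8 = 1/48; these sum to 23/112.
The posterior is then P(r = 1 | data) = 7/69, P(r = 2 | data) = 4/23, P(r = 3 | data) = 5/23, P(r = 4 | data) = 16/69, P(r = 6 | data) = 4/23, P(r = 7 | data) = 7/69.
Averaging over the posterior, P(black next | data) = (1)(7/69) + (5/6)(4/23) + (2/3)(5/23) + (1/2)(16/69) + (1/6)(4/23) + (0)(7/69) = 37/69.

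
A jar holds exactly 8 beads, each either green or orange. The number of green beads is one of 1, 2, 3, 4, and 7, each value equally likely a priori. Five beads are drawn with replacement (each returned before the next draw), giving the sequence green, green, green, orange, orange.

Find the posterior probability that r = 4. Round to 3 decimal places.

0.430

The likelihood of the observed sequence under each hypothesis: P(data | r = 1) = (1/8)(1/8)(1/8)(7/8)(7/8) = 0.0014954; P(data | r = 2) = (2/8)(2/8)(2/8)(6/8)(6/8) = 0.0087891; P(data | r = 3) = (3/8)(3/8)(3/8)(5/8)(5/8) = 0.020599; P(data | r = 4) = (4/8)(4/8)(4/8)(4/8)(4/8) = 0.03125; P(data | r = 7) = (7/8)(7/8)(7/8)(1/8)(1/8) = 0.010468.
Multiplying each by its prior: 1/5 · 0.0014954 = 0.00029907, 1/5 · 0.0087891 = 0.0017578, 1/5 · 0.020599 = 0.0041199, 1/5 · 0.03125 = 0.00625, 1/5 · 0.010468 = 0.0020935; these sum to 0.01452.
By Bayes' rule, P(r = 4 | data) = (0.00625) / (0.01452) = 0.43043.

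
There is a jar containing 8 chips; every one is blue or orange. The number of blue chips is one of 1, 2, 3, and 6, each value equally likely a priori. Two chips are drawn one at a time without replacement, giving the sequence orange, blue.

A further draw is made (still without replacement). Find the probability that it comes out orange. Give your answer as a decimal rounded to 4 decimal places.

Compute the likelihood of the observed sequence for each case: P(data | r = 1) = (7/8)(1/7) = 1/8; P(data | r = 2) = (6/8)(2/7) = 3/14; P(data | r = 3) = (5/8)(3/7) = 15/56; P(data | r = 6) = (2/8)(6/7) = 3/14.
The prior-weighted likelihoods are 1/4 · 1/8 = 1/32, 1/4 · 3/14 = 3/56, 1/4 · 15/56 = 15/224, 1/4 · 3/14 = 3/56; these sum to 23/112.
Dividing through by the total gives posterior P(r = 1 | data) = 7/46, P(r = 2 | data) = 6/23, P(r = 3 | data) = 15/46, P(r = 6 | data) = 6/23.
The predictive probability is P(orange next | data) = (1)(7/46) + (5/6)(6/23) + (2/3)(15/46) + (1/6)(6/23) = 29/46.

0.6304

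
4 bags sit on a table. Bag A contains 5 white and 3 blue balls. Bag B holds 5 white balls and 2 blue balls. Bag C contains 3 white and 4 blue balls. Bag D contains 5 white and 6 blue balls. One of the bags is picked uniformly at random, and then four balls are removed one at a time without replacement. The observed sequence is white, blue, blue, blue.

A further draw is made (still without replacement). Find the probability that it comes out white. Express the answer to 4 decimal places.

0.6596

For each hypothesis, P(data | H) works out to: P(data | bag A) = (5/8)(3/7)(2/6)(1/5) = 0.017857; P(data | bag B) = (5/7)(2/6)(1/5)(0/4) = 0; P(data | bag C) = (3/7)(4/6)(3/5)(2/4) = 0.085714; P(data | bag D) = (5/11)(6/10)(5/9)(4/8) = 0.075758.
Multiplying each by its prior: 1/4 · 0.017857 = 0.0044643, 1/4 · 0 = 0, 1/4 · 0.085714 = 0.021429, 1/4 · 0.075758 = 0.018939; these sum to 0.044832.
Dividing through by the total gives posterior P(bag A | data) = 0.099578, P(bag B | data) = 0, P(bag C | data) = 0.47797, P(bag D | data) = 0.42245.
Averaging over the posterior, P(white next | data) = (1)(0.099578) + (2/3)(0.47797) + (4/7)(0.42245) = 0.65963.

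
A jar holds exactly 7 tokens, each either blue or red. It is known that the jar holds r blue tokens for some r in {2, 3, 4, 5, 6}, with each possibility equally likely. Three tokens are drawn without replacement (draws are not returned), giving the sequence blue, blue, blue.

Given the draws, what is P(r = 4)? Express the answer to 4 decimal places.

0.1143

For each hypothesis, P(data | H) works out to: P(data | r = 2) = (2/7)(1/6)(0/5) = 0; P(data | r = 3) = (3/7)(2/6)(1/5) = 1/35; P(data | r = 4) = (4/7)(3/6)(2/5) = 4/35; P(data | r = 5) = (5/7)(4/6)(3/5) = 2/7; P(data | r = 6) = (6/7)(5/6)(4/5) = 4/7.
Weighting by the prior gives 1/5 · 0 = 0, 1/5 · 1/35 = 1/175, 1/5 · 4/35 = 4/175, 1/5 · 2/7 = 2/35, 1/5 · 4/7 = 4/35; these sum to 1/5.
Therefore the posterior P(r = 4 | data) = (4/175) / (1/5) = 4/35.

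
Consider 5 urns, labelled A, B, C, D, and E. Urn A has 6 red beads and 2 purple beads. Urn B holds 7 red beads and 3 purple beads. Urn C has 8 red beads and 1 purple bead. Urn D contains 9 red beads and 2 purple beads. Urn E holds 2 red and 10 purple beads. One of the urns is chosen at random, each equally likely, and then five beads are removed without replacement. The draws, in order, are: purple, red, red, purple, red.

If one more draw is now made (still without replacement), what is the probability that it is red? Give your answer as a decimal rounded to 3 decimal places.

Under each hypothesis, the probability of the observed sequence is: P(data | urn A) = (2/8)(6/7)(5/6)(1/5)(4/4) = 0.035714; P(data | urn B) = (3/10)(7/9)(6/8)(2/7)(5/6) = 0.041667; P(data | urn C) = (1/9)(8/8)(7/7)(0/6) = 0; P(data | urn D) = (2/11)(9/10)(8/9)(1/8)(7/7) = 0.018182; P(data | urn E) = (10/12)(2/11)(1/10)(9/9)(0/8) = 0.
Weighting by the prior gives 1/5 · 0.035714 = 0.0071429, 1/5 · 0.041667 = 0.0083333, 1/5 · 0 = 0, 1/5 · 0.018182 = 0.0036364, 1/5 · 0 = 0; with total 0.019113.
Normalising, the posterior is P(urn A | data) = 0.37373, P(urn B | data) = 0.43601, P(urn C | data) = 0, P(urn D | data) = 0.19026, P(urn E | data) = 0.
Averaging over the posterior, P(red next | data) = (1)(0.37373) + (4/5)(0.43601) + (1)(0.19026) = 0.9128.

0.913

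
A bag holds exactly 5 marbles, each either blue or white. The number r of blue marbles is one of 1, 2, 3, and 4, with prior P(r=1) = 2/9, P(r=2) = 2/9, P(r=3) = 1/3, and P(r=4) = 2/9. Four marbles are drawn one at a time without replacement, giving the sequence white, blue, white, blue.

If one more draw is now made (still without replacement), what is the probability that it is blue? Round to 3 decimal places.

0.600

For each hypothesis, P(data | H) works out to: P(data | r = 1) = (4/5)(1/4)(3/3)(0/2) = 0; P(data | r = 2) = (3/5)(2/4)(2/3)(1/2) = 1/10; P(data | r = 3) = (2/5)(3/4)(1/3)(2/2) = 1/10; P(data | r = 4) = (1/5)(4/4)(0/3) = 0.
The prior-weighted likelihoods are 2/9 · 0 = 0, 2/9 · 1/10 = 1/45, 1/3 · 1/10 = 1/30, 2/9 · 0 = 0; these sum to 1/18.
The posterior is then P(r = 1 | data) = 0, P(r = 2 | data) = 2/5, P(r = 3 | data) = 3/5, P(r = 4 | data) = 0.
So P(blue next | data) = Σ P(blue next | H) P(H | data) = (0)(2/5) + (1)(3/5) = 3/5.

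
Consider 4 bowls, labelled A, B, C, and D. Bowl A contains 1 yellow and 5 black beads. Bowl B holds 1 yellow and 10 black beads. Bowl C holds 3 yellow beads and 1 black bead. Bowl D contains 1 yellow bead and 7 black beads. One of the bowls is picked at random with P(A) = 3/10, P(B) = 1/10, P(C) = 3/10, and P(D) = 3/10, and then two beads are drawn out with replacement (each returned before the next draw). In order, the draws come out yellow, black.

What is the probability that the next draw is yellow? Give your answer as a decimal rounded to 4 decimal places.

Under each hypothesis, the probability of the observed sequence is: P(data | bowl A) = (1/6)(5/6) = 0.13889; P(data | bowl B) = (1/11)(10/11) = 0.082645; P(data | bowl C) = (3/4)(1/4) = 0.1875; P(data | bowl D) = (1/8)(7/8) = 0.10938.
The prior-weighted likelihoods are 3/10 · 0.13889 = 0.041667, 1/10 · 0.082645 = 0.0082645, 3/10 · 0.1875 = 0.05625, 3/10 · 0.10938 = 0.032813; summing to 0.13899.
Normalising, the posterior is P(bowl A | data) = 0.29977, P(bowl B | data) = 0.059459, P(bowl C | data) = 0.40469, P(bowl D | data) = 0.23607.
Averaging over the posterior, P(yellow next | data) = (1/6)(0.29977) + (1/11)(0.059459) + (3/4)(0.40469) + (1/8)(0.23607) = 0.3884.

0.3884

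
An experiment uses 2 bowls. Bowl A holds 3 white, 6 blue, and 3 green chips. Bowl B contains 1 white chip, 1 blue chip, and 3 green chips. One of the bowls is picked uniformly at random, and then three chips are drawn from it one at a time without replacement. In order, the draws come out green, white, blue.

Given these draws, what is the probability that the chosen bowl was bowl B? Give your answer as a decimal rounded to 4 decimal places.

The likelihood of the observed sequence under each hypothesis: P(data | bowl A) = (3/12)(3/11)(6/10) = 9/220; P(data | bowl B) = (3/5)(1/4)(1/3) = 1/20.
Weighting by the prior gives 1/2 · 9/220 = 9/440, 1/2 · 1/20 = 1/40; with total 1/22.
So P(bowl B | data) = (1/40) / (1/22) = 11/20.

0.5500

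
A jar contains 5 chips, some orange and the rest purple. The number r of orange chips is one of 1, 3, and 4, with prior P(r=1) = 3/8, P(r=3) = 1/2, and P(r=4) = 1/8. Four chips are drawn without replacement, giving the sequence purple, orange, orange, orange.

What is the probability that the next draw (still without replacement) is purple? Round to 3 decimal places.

0.667

Under each hypothesis, the probability of the observed sequence is: P(data | r = 1) = (4/5)(1/4)(0/3) = 0; P(data | r = 3) = (2/5)(3/4)(2/3)(1/2) = 1/10; P(data | r = 4) = (1/5)(4/4)(3/3)(2/2) = 1/5.
Multiplying each by its prior: 3/8 · 0 = 0, 1/2 · 1/10 = 1/20, 1/8 · 1/5 = 1/40; with total 3/40.
Dividing through by the total gives posterior P(r = 1 | data) = 0, P(r = 3 | data) = 2/3, P(r = 4 | data) = 1/3.
The predictive probability is P(purple next | data) = (1)(2/3) + (0)(1/3) = 2/3.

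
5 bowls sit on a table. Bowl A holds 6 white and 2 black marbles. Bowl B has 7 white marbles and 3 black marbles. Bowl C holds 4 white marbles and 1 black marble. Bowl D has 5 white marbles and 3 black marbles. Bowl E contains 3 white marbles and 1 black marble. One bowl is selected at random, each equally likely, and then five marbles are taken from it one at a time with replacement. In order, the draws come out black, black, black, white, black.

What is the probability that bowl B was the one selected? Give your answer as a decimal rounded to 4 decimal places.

The likelihood of the observed sequence under each hypothesis: P(data | bowl A) = (2/8)(2/8)(2/8)(6/8)(2/8) = 0.0029297; P(data | bowl B) = (3/10)(3/10)(3/10)(7/10)(3/10) = 0.00567; P(data | bowl C) = (1/5)(1/5)(1/5)(4/5)(1/5) = 0.00128; P(data | bowl D) = (3/8)(3/8)(3/8)(5/8)(3/8) = 0.01236; P(data | bowl E) = (1/4)(1/4)(1/4)(3/4)(1/4) = 0.0029297.
Weighting by the prior gives 1/5 · 0.0029297 = 0.00058594, 1/5 · 0.00567 = 0.001134, 1/5 · 0.00128 = 0.000256, 1/5 · 0.01236 = 0.0024719, 1/5 · 0.0029297 = 0.00058594; with total 0.0050338.
By Bayes' rule, P(bowl B | data) = (0.001134) / (0.0050338) = 0.22528.

0.2253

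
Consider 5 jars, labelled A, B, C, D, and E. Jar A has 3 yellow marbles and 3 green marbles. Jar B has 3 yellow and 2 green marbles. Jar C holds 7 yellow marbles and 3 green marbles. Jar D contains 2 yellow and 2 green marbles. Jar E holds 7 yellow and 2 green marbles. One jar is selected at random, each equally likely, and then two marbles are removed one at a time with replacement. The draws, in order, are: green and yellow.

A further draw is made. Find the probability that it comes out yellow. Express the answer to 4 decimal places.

0.6015

For each hypothesis, P(data | H) works out to: P(data | jar A) = (3/6)(3/6) = 0.25; P(data | jar B) = (2/5)(3/5) = 0.24; P(data | jar C) = (3/10)(7/10) = 0.21; P(data | jar D) = (2/4)(2/4) = 0.25; P(data | jar E) = (2/9)(7/9) = 0.17284.
Multiplying each by its prior: 1/5 · 0.25 = 0.05, 1/5 · 0.24 = 0.048, 1/5 · 0.21 = 0.042, 1/5 · 0.25 = 0.05, 1/5 · 0.17284 = 0.034568; with total 0.22457.
Dividing through by the total gives posterior P(jar A | data) = 0.22265, P(jar B | data) = 0.21374, P(jar C | data) = 0.18703, P(jar D | data) = 0.22265, P(jar E | data) = 0.15393.
The predictive probability is P(yellow next | data) = (1/2)(0.22265) + (3/5)(0.21374) + (7/10)(0.18703) + (1/2)(0.22265) + (7/9)(0.15393) = 0.60154.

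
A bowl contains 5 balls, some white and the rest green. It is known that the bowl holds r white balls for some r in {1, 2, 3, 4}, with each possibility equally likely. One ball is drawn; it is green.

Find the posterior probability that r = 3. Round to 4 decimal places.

0.2000

For each hypothesis, P(data | H) works out to: P(data | r = 1) = (4/5) = 4/5; P(data | r = 2) = (3/5) = 3/5; P(data | r = 3) = (2/5) = 2/5; P(data | r = 4) = (1/5) = 1/5.
The prior-weighted likelihoods are 1/4 · 4/5 = 1/5, 1/4 · 3/5 = 3/20, 1/4 · 2/5 = 1/10, 1/4 · 1/5 = 1/20; these sum to 1/2.
So P(r = 3 | data) = (1/10) / (1/2) = 1/5.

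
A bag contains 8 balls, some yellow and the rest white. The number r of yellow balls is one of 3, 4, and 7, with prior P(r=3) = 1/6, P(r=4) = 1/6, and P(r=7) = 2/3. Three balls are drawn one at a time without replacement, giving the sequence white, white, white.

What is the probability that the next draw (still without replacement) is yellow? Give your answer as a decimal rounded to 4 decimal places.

0.6571

The likelihood of the observed sequence under each hypothesis: P(data | r = 3) = (5/8)(4/7)(3/6) = 5/28; P(data | r = 4) = (4/8)(3/7)(2/6) = 1/14; P(data | r = 7) = (1/8)(0/7) = 0.
Weighting by the prior gives 1/6 · 5/28 = 5/168, 1/6 · 1/14 = 1/84, 2/3 · 0 = 0; these sum to 1/24.
Dividing through by the total gives posterior P(r = 3 | data) = 5/7, P(r = 4 | data) = 2/7, P(r = 7 | data) = 0.
Averaging over the posterior, P(yellow next | data) = (3/5)(5/7) + (4/5)(2/7) = 23/35.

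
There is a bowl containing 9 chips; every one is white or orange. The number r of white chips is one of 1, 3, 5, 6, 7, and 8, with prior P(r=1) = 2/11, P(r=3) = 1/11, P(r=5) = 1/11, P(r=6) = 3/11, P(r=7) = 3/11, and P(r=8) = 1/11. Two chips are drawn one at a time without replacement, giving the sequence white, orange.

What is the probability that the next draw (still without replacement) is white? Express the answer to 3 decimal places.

Under each hypothesis, the probability of the observed sequence is: P(data | r = 1) = (1/9)(8/8) = 1/9; P(data | r = 3) = (3/9)(6/8) = 1/4; P(data | r = 5) = (5/9)(4/8) = 5/18; P(data | r = 6) = (6/9)(3/8) = 1/4; P(data | r = 7) = (7/9)(2/8) = 7/36; P(data | r = 8) = (8/9)(1/8) = 1/9.
Weighting by the prior gives 2/11 · 1/9 = 2/99, 1/11 · 1/4 = 1/44, 1/11 · 5/18 = 5/198, 3/11 · 1/4 = 3/44, 3/11 · 7/36 = 7/132, 1/11 · 1/9 = 1/99; with total 79/396.
Normalising, the posterior is P(r = 1 | data) = 8/79, P(r = 3 | data) = 9/79, P(r = 5 | data) = 10/79, P(r = 6 | data) = 27/79, P(r = 7 | data) = 21/79, P(r = 8 | data) = 4/79.
So P(white next | data) = Σ P(white next | H) P(H | data) = (0)(8/79) + (2/7)(9/79) + (4/7)(10/79) + (5/7)(27/79) + (6/7)(21/79) + (1)(4/79) = 347/553.

0.627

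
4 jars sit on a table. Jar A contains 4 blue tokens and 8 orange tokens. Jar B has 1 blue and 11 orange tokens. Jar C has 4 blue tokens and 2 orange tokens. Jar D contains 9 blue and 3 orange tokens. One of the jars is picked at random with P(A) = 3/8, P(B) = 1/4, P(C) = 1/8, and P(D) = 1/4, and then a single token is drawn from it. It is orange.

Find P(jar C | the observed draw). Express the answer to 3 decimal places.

Compute the likelihood of this draw for each case: P(data | jar A) = (8/12) = 2/3; P(data | jar B) = (11/12) = 11/12; P(data | jar C) = (2/6) = 1/3; P(data | jar D) = (3/12) = 1/4.
The prior-weighted likelihoods are 3/8 · 2/3 = 1/4, 1/4 · 11/12 = 11/48, 1/8 · 1/3 = 1/24, 1/4 · 1/4 = 1/16; these sum to 7/12.
So P(jar C | data) = (1/24) / (7/12) = 1/14.

0.071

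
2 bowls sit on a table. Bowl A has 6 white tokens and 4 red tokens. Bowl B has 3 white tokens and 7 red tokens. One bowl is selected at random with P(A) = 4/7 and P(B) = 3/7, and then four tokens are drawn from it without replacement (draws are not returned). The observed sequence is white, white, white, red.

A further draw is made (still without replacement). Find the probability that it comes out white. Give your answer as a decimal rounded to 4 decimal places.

The likelihood of the observed sequence under each hypothesis: P(data | bowl A) = (6/10)(5/9)(4/8)(4/7) = 0.095238; P(data | bowl B) = (3/10)(2/9)(1/8)(7/7) = 0.0083333.
Weighting by the prior gives 4/7 · 0.095238 = 0.054422, 3/7 · 0.0083333 = 0.0035714; with total 0.057993.
Dividing through by the total gives posterior P(bowl A | data) = 0.93842, P(bowl B | data) = 0.061584.
Averaging over the posterior, P(white next | data) = (1/2)(0.93842) + (0)(0.061584) = 0.46921.

0.4692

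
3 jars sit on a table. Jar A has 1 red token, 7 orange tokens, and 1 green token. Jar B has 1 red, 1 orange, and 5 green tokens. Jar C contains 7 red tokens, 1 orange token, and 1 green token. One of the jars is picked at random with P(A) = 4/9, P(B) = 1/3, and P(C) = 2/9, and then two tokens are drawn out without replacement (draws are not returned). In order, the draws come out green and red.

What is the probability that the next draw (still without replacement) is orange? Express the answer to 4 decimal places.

0.2549

The likelihood of the observed sequence under each hypothesis: P(data | jar A) = (1/9)(1/8) = 1/72; P(data | jar B) = (5/7)(1/6) = 5/42; P(data | jar C) = (1/9)(7/8) = 7/72.
Weighting by the prior gives 4/9 · 1/72 = 1/162, 1/3 · 5/42 = 5/126, 2/9 · 7/72 = 7/324; with total 17/252.
The posterior is then P(jar A | data) = 14/153, P(jar B | data) = 10/17, P(jar C | data) = 49/153.
So P(orange next | data) = Σ P(orange next | H) P(H | data) = (1)(14/153) + (1/5)(10/17) + (1/7)(49/153) = 13/51.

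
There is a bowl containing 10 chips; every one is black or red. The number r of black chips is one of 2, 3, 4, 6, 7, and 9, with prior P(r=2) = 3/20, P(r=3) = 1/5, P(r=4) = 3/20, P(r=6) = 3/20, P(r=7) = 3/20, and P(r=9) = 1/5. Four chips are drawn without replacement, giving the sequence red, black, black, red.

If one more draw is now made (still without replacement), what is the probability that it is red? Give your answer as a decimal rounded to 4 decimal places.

Under each hypothesis, the probability of the observed sequence is: P(data | r = 2) = (8/10)(2/9)(1/8)(7/7) = 0.022222; P(data | r = 3) = (7/10)(3/9)(2/8)(6/7) = 0.05; P(data | r = 4) = (6/10)(4/9)(3/8)(5/7) = 0.071429; P(data | r = 6) = (4/10)(6/9)(5/8)(3/7) = 0.071429; P(data | r = 7) = (3/10)(7/9)(6/8)(2/7) = 0.05; P(data | r = 9) = (1/10)(9/9)(8/8)(0/7) = 0.
Multiplying each by its prior: 3/20 · 0.022222 = 0.0033333, 1/5 · 0.05 = 0.01, 3/20 · 0.071429 = 0.010714, 3/20 · 0.071429 = 0.010714, 3/20 · 0.05 = 0.0075, 1/5 · 0 = 0; summing to 0.042262.
Dividing through by the total gives posterior P(r = 2 | data) = 0.078873, P(r = 3 | data) = 0.23662, P(r = 4 | data) = 0.25352, P(r = 6 | data) = 0.25352, P(r = 7 | data) = 0.17746, P(r = 9 | data) = 0.
The predictive probability is P(red next | data) = (1)(0.078873) + (5/6)(0.23662) + (2/3)(0.25352) + (1/3)(0.25352) + (1/6)(0.17746) = 0.55915.

0.5592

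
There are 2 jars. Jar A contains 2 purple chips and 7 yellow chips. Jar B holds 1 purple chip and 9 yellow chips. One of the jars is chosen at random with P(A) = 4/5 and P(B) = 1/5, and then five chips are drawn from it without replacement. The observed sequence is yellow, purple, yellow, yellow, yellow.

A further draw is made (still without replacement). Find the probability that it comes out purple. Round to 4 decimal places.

0.2041

For each hypothesis, P(data | H) works out to: P(data | jar A) = (7/9)(2/8)(6/7)(5/6)(4/5) = 1/9; P(data | jar B) = (9/10)(1/9)(8/8)(7/7)(6/6) = 1/10.
The prior-weighted likelihoods are 4/5 · 1/9 = 4/45, 1/5 · 1/10 = 1/50; summing to 49/450.
Normalising, the posterior is P(jar A | data) = 40/49, P(jar B | data) = 9/49.
So P(purple next | data) = Σ P(purple next | H) P(H | data) = (1/4)(40/49) + (0)(9/49) = 10/49.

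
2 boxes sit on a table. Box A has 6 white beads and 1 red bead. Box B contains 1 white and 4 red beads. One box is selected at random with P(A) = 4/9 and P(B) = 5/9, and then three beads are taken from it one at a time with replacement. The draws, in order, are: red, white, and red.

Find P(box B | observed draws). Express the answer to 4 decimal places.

0.9014

For each hypothesis, P(data | H) works out to: P(data | box A) = (1/7)(6/7)(1/7) = 0.017493; P(data | box B) = (4/5)(1/5)(4/5) = 0.128.
Multiplying each by its prior: 4/9 · 0.017493 = 0.0077745, 5/9 · 0.128 = 0.071111; these sum to 0.078886.
By Bayes' rule, P(box B | data) = (0.071111) / (0.078886) = 0.90145.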